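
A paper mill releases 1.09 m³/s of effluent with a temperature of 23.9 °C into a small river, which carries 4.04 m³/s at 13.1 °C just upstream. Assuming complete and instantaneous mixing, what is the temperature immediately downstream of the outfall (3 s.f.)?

15.4 °C

Flow-weighted mixing: C = (Q_r C_r + Q_w C_w)/(Q_r + Q_w)
= (4.04×13.1 + 1.09×23.9)/(4.04 + 1.09) = 78.97/5.130 = 15.39 °C.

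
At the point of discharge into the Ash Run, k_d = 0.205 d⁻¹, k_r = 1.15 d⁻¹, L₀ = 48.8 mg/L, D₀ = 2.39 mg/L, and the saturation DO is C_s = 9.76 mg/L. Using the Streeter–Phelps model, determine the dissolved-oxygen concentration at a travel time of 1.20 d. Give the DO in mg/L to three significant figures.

k_d L₀/(k_r−k_d) = 0.205×48.8/(1.15−0.205) = 10.00/0.9450 = 10.59 mg/L.
e^(−k_d t) = e^(−0.205×1.200) = 0.7819; e^(−k_r t) = e^(−1.15×1.200) = 0.2516.
D = 10.59 × (0.7819 − 0.2516) + 2.39 × 0.2516 = 5.614 + 0.6013 = 6.216 mg/L.
DO = C_s − D = 9.76 − 6.216 = 3.544 mg/L.

DO ≈ 3.54 mg/L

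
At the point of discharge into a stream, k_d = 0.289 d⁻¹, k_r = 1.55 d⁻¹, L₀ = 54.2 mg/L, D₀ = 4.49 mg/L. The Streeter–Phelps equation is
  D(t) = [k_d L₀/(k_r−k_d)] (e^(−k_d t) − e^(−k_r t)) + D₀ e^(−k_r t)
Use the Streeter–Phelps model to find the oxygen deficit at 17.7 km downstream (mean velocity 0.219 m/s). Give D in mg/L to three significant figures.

D ≈ 7.62 mg/L

Travel time t = x/v = 17.7 km / (0.219 m/s) = 17700 m / 0.219 m/s = 80820 s = 0.9354 d.
k_d L₀/(k_r−k_d) = 0.289×54.2/(1.55−0.289) = 15.66/1.261 = 12.42 mg/L.
e^(−k_d t) = e^(−0.289×0.9354) = 0.7631; e^(−k_r t) = e^(−1.55×0.9354) = 0.2346.
D = 12.42 × (0.7631 − 0.2346) + 4.49 × 0.2346 = 6.565 + 1.053 = 7.619 mg/L.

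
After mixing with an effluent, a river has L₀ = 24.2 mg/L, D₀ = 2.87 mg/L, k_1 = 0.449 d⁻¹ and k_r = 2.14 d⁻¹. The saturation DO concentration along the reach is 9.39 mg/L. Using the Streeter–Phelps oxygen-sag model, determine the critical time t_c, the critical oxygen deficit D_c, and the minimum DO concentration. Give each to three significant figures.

t_c ≈ 0.573 d; D_c ≈ 3.92 mg/L; min DO ≈ 5.47 mg/L

At the critical point dD/dt = 0, so k_1 L₀ e^(−k_1 t) = k_r D. Substituting D(t) from the Streeter–Phelps equation and solving for t gives
t_c = ln[(k_r/k_1)(1 − D₀(k_r−k_1)/(k_1 L₀))] / (k_r−k_1).
Here k_r−k_1 = 1.691 d⁻¹ and 1 − D₀(k_r−k_1)/(k_1 L₀) = 1 − 2.87×1.691/(0.449×24.2) = 0.5534, so
t_c = ln(4.766 × 0.5534) / 1.691 = 0.9698 / 1.691 = 0.5735 d.
L(t_c) = L₀ e^(−k_1 t_c) = 24.2 × 0.7730 = 18.71 mg/L, and at the critical point k_r D_c = k_1 L, so D_c = (0.449/2.14) × 18.71 = 3.925 mg/L.
Minimum DO = C_s − D_c = 9.39 − 3.925 = 5.465 mg/L.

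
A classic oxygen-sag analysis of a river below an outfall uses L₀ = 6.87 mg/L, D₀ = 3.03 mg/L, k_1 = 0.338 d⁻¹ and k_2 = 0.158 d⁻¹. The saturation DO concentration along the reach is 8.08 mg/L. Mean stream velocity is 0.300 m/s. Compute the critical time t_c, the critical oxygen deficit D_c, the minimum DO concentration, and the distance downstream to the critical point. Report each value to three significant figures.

t_c = [1/(k_2−k_1)] ln[(k_2/k_1)(1 − D₀(k_2−k_1)/(k_1 L₀))]
= [1/(0.158−0.338)] ln[(0.158/0.338)(1 − 3.03×-0.1800/(0.338×6.87))]
= (1/-0.1800) ln[0.4675 × 1.235] = -5.556 × ln(0.5773) = -5.556 × -0.5495 = 3.053 d.
D_c = (k_1/k_2) L₀ e^(−k_1 t_c) = (0.338/0.158) × 6.87 × e^(−0.338×3.053) = 2.139 × 6.87 × 0.3564 = 5.237 mg/L.
Minimum DO = C_s − D_c = 8.08 − 5.237 = 2.843 mg/L.
x_c = v t_c = 0.300 m/s × 3.053 d × 86400 s/d = 79120 m ≈ 79.1 km.

t_c ≈ 3.05 d; D_c ≈ 5.24 mg/L; min DO ≈ 2.84 mg/L; x_c ≈ 79.1 km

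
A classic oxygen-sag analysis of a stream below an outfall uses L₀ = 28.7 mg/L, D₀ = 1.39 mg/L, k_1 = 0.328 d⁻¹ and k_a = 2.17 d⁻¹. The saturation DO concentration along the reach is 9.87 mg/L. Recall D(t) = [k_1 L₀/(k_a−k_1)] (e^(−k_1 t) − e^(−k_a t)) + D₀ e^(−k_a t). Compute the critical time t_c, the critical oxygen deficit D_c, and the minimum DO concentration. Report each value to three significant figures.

With k_a/k_1 = 6.616 and 1 − D₀(k_a−k_1)/(k_1 L₀) = 0.7280,
t_c = ln(6.616 × 0.7280) / (2.17 − 0.328) = ln(4.816) / 1.842 = 1.572/1.842 = 0.8534 d.
D_c = (k_1/k_a) L₀ e^(−k_1 t_c) = (0.328/2.17) × 28.7 × e^(−0.328×0.8534) = 0.1512 × 28.7 × 0.7558 = 3.279 mg/L.
Minimum DO = C_s − D_c = 9.87 − 3.279 = 6.591 mg/L.

t_c ≈ 0.853 d; D_c ≈ 3.28 mg/L; min DO ≈ 6.59 mg/L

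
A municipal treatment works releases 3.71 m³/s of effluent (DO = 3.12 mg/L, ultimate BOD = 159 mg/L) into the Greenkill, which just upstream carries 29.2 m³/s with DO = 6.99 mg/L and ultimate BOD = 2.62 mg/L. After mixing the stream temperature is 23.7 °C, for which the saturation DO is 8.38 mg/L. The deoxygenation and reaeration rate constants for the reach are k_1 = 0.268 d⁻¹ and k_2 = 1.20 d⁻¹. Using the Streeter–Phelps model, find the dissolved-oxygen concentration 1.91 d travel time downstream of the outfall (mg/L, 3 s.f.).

DO ≈ 5.29 mg/L

Mixed DO = (29.2×6.99 + 3.71×3.12)/(29.2+3.71) = 215.7/32.91 = 6.554 mg/L.
Mixed L₀ = (29.2×2.62 + 3.71×159)/(32.91) = 666.4/32.91 = 20.25 mg/L.
Initial deficit D₀ = C_s − DO₀ = 8.38 − 6.554 = 1.826 mg/L.
D(1.91) = [0.268×20.25/(1.20−0.268)](e^(−0.268×1.91) − e^(−1.20×1.91)) + 1.826 e^(−1.20×1.91)
= 5.823 × (0.5994 − 0.1011) + 1.826 × 0.1011 = 3.086 mg/L.
DO = 8.38 − 3.086 = 5.294 mg/L.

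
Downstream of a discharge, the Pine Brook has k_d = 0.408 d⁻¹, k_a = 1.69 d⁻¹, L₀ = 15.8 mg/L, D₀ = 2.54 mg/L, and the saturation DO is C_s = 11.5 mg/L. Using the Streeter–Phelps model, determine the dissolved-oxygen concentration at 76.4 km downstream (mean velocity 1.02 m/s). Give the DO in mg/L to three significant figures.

DO ≈ 8.54 mg/L

Travel time t = x/v = 76.4 km / (1.02 m/s) = 76400 m / 1.02 m/s = 74900 s = 0.8669 d.
k_d L₀/(k_a−k_d) = 0.408×15.8/(1.69−0.408) = 6.446/1.282 = 5.028 mg/L.
e^(−k_d t) = e^(−0.408×0.8669) = 0.7021; e^(−k_a t) = e^(−1.69×0.8669) = 0.2311.
D = 5.028 × (0.7021 − 0.2311) + 2.54 × 0.2311 = 2.369 + 0.5869 = 2.955 mg/L.
DO = C_s − D = 11.5 − 2.955 = 8.545 mg/L.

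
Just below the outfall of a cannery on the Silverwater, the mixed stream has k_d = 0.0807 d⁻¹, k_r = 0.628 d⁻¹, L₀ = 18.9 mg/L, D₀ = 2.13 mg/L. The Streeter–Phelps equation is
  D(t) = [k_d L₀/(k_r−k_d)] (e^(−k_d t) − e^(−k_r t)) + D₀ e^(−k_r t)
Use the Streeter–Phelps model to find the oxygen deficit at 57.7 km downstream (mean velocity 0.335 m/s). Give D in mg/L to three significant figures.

D ≈ 2.18 mg/L

Travel time t = x/v = 57.7 km / (0.335 m/s) = 57700 m / 0.335 m/s = 172200 s = 1.994 d.
k_d L₀/(k_r−k_d) = 0.0807×18.9/(0.628−0.0807) = 1.525/0.5473 = 2.787 mg/L.
e^(−k_d t) = e^(−0.0807×1.994) = 0.8514; e^(−k_r t) = e^(−0.628×1.994) = 0.2860.
D = 2.787 × (0.8514 − 0.2860) + 2.13 × 0.2860 = 1.576 + 0.6091 = 2.185 mg/L.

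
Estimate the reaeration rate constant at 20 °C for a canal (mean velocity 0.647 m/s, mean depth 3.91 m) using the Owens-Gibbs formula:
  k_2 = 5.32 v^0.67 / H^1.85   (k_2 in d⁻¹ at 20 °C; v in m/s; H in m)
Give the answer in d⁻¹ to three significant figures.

k_2 = 5.32 × 0.647^0.67 / 3.91^1.85 = 5.32 × 0.7470 / 12.46 = 0.3189 d⁻¹.

k_2 ≈ 0.319 d⁻¹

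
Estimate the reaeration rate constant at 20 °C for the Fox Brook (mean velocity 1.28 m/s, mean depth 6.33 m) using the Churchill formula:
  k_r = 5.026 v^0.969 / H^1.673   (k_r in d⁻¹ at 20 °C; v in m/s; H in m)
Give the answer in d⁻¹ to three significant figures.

k_r ≈ 0.291 d⁻¹

k_r = 5.026 × 1.28^0.969 / 6.33^1.673 = 5.026 × 1.270 / 21.92 = 0.2913 d⁻¹.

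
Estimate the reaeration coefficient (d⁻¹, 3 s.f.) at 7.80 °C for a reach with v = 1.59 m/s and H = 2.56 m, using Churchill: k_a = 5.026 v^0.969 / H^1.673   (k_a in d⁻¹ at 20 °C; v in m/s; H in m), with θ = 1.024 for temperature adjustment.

k_a(20) = 5.026 × 1.59^0.969 / 2.56^1.673 = 5.026 × 1.567 / 4.819 = 1.635 d⁻¹.
k_a(7.80) = 1.635 × 1.024^(7.80−20) = 1.635 × 0.7488 = 1.224 d⁻¹.

k_a ≈ 1.22 d⁻¹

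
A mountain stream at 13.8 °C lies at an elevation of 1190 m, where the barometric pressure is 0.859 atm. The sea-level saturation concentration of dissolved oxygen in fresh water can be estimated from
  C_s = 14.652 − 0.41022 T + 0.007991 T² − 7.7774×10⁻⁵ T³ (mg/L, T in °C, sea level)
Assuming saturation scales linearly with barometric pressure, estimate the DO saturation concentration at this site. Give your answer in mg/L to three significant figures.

C_s ≈ 8.85 mg/L

At sea level: C_s = 14.652 − 0.41022×13.8 + 0.007991×13.8² − 7.7774×10⁻⁵×13.8³ = 10.31 mg/L.
Pressure correction: C_s' = 10.31 × 0.859 = 8.855 mg/L.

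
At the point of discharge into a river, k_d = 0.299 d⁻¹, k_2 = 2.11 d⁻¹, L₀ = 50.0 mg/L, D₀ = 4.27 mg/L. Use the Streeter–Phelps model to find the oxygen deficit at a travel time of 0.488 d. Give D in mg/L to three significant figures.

D ≈ 5.71 mg/L

k_d L₀/(k_2−k_d) = 0.299×50.0/(2.11−0.299) = 14.95/1.811 = 8.255 mg/L.
e^(−k_d t) = e^(−0.299×0.4880) = 0.8642; e^(−k_2 t) = e^(−2.11×0.4880) = 0.3571.
D = 8.255 × (0.8642 − 0.3571) + 4.27 × 0.3571 = 4.186 + 1.525 = 5.711 mg/L.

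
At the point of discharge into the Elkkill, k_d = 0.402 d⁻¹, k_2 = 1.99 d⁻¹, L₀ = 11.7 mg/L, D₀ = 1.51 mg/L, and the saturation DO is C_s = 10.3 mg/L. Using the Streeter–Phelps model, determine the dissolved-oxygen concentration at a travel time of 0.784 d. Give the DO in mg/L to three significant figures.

DO ≈ 8.44 mg/L

k_d L₀/(k_2−k_d) = 0.402×11.7/(1.99−0.402) = 4.703/1.588 = 2.962 mg/L.
e^(−k_d t) = e^(−0.402×0.7840) = 0.7297; e^(−k_2 t) = e^(−1.99×0.7840) = 0.2101.
D = 2.962 × (0.7297 − 0.2101) + 1.51 × 0.2101 = 1.539 + 0.3173 = 1.856 mg/L.
DO = C_s − D = 10.3 − 1.856 = 8.444 mg/L.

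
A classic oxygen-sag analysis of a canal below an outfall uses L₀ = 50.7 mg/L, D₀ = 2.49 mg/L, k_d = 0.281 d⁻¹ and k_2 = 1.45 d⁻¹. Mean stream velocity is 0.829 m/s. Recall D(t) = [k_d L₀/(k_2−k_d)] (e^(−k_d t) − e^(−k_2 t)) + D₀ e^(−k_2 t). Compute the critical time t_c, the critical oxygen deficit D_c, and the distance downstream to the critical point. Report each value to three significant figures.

t_c ≈ 1.21 d; D_c ≈ 7.00 mg/L; x_c ≈ 86.5 km

At the critical point dD/dt = 0, so k_d L₀ e^(−k_d t) = k_2 D. Substituting D(t) from the Streeter–Phelps equation and solving for t gives
t_c = ln[(k_2/k_d)(1 − D₀(k_2−k_d)/(k_d L₀))] / (k_2−k_d).
Here k_2−k_d = 1.169 d⁻¹ and 1 − D₀(k_2−k_d)/(k_d L₀) = 1 − 2.49×1.169/(0.281×50.7) = 0.7957, so
t_c = ln(5.160 × 0.7957) / 1.169 = 1.412 / 1.169 = 1.208 d.
D_c = (k_d/k_2) L₀ e^(−k_d t_c) = (0.281/1.45) × 50.7 × e^(−0.281×1.208) = 0.1938 × 50.7 × 0.7121 = 6.997 mg/L.
x_c = v t_c = 0.829 m/s × 1.208 d × 86400 s/d = 86540 m ≈ 86.5 km.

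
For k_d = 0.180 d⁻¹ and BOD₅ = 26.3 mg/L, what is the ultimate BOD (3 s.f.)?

BOD₅ = L₀(1 − e^(−5k_d)) ⇒ L₀ = BOD₅ / (1 − e^(−5×0.180))
= 26.3 / (1 − 0.4066) = 26.3 / 0.5934 = 44.32 mg/L.

L₀ ≈ 44.3 mg/L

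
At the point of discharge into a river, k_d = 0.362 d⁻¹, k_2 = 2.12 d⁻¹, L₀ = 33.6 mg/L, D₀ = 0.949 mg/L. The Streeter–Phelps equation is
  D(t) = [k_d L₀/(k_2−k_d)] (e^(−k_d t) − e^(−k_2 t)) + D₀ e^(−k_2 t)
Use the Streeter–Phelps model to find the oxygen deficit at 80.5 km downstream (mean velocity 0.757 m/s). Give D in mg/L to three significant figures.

Travel time t = x/v = 80.5 km / (0.757 m/s) = 80500 m / 0.757 m/s = 106300 s = 1.231 d.
k_d L₀/(k_2−k_d) = 0.362×33.6/(2.12−0.362) = 12.16/1.758 = 6.919 mg/L.
e^(−k_d t) = e^(−0.362×1.231) = 0.6405; e^(−k_2 t) = e^(−2.12×1.231) = 0.07359.
D = 6.919 × (0.6405 − 0.07359) + 0.949 × 0.07359 = 3.922 + 0.06983 = 3.992 mg/L.

D ≈ 3.99 mg/L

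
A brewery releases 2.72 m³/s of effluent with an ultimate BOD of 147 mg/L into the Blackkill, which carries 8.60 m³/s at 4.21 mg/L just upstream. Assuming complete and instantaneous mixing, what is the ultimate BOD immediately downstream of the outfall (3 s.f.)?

Flow-weighted mixing: C = (Q_r C_r + Q_w C_w)/(Q_r + Q_w)
= (8.60×4.21 + 2.72×147)/(8.60 + 2.72) = 436.0/11.32 = 38.52 mg/L.

38.5 mg/L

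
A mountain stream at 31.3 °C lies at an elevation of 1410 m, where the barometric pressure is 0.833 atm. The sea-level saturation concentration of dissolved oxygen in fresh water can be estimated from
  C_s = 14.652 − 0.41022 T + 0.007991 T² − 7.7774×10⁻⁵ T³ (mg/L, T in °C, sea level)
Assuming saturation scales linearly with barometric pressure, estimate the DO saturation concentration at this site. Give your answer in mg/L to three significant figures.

C_s ≈ 6.04 mg/L

At sea level: C_s = 14.652 − 0.41022×31.3 + 0.007991×31.3² − 7.7774×10⁻⁵×31.3³ = 7.256 mg/L.
Pressure correction: C_s' = 7.256 × 0.833 = 6.044 mg/L.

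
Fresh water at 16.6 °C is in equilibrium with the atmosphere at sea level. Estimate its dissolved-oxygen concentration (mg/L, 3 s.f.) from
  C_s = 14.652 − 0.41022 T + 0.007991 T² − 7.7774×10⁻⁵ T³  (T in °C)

C_s = 14.652 − 0.41022×16.6 + 0.007991×16.6² − 7.7774×10⁻⁵×16.6³ = 9.689 mg/L.

C_s ≈ 9.69 mg/L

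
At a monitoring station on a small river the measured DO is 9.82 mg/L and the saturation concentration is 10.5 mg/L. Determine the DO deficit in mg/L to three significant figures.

D ≈ 0.680 mg/L

D = C_s − C = 10.5 − 9.82 = 0.680 mg/L.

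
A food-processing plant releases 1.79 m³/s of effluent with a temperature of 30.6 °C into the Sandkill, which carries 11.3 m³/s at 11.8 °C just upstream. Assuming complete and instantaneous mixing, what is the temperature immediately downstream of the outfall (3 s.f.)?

Flow-weighted mixing: C = (Q_r C_r + Q_w C_w)/(Q_r + Q_w)
= (11.3×11.8 + 1.79×30.6)/(11.3 + 1.79) = 188.1/13.09 = 14.37 °C.

14.4 °C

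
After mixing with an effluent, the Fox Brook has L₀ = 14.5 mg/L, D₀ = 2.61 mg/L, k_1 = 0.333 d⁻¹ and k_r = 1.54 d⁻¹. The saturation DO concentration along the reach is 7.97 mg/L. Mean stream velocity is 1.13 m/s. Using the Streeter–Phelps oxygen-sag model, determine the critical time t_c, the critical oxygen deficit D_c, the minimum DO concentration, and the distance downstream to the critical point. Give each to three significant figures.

t_c = [1/(k_r−k_1)] ln[(k_r/k_1)(1 − D₀(k_r−k_1)/(k_1 L₀))]
= [1/(1.54−0.333)] ln[(1.54/0.333)(1 − 2.61×1.207/(0.333×14.5))]
= (1/1.207) ln[4.625 × 0.3476] = 0.8285 × ln(1.607) = 0.8285 × 0.4746 = 0.3932 d.
L(t_c) = L₀ e^(−k_1 t_c) = 14.5 × 0.8773 = 12.72 mg/L, and at the critical point k_r D_c = k_1 L, so D_c = (0.333/1.54) × 12.72 = 2.751 mg/L.
Minimum DO = C_s − D_c = 7.97 − 2.751 = 5.219 mg/L.
x_c = v t_c = 1.13 m/s × 0.3932 d × 86400 s/d = 38390 m ≈ 38.4 km.

t_c ≈ 0.393 d; D_c ≈ 2.75 mg/L; min DO ≈ 5.22 mg/L; x_c ≈ 38.4 km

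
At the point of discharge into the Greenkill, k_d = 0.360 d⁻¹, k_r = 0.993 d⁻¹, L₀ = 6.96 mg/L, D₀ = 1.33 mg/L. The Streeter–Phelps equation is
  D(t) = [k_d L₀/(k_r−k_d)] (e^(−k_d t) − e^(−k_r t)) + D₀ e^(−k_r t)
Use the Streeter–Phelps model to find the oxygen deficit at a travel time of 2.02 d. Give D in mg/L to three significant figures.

D ≈ 1.56 mg/L

k_d L₀/(k_r−k_d) = 0.360×6.96/(0.993−0.360) = 2.506/0.6330 = 3.958 mg/L.
e^(−k_d t) = e^(−0.360×2.020) = 0.4833; e^(−k_r t) = e^(−0.993×2.020) = 0.1345.
D = 3.958 × (0.4833 − 0.1345) + 1.33 × 0.1345 = 1.380 + 0.1789 = 1.559 mg/L.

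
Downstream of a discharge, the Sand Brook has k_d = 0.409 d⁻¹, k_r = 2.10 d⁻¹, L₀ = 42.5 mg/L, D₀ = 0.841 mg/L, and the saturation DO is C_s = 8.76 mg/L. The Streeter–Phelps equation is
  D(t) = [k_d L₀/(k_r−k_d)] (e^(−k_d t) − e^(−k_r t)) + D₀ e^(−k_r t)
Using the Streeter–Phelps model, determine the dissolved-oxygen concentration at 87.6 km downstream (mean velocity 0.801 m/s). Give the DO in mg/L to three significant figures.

DO ≈ 3.30 mg/L

Travel time t = x/v = 87.6 km / (0.801 m/s) = 87600 m / 0.801 m/s = 109400 s = 1.266 d.
k_d L₀/(k_r−k_d) = 0.409×42.5/(2.10−0.409) = 17.38/1.691 = 10.28 mg/L.
e^(−k_d t) = e^(−0.409×1.266) = 0.5959; e^(−k_r t) = e^(−2.10×1.266) = 0.07008.
D = 10.28 × (0.5959 − 0.07008) + 0.841 × 0.07008 = 5.405 + 0.05894 = 5.464 mg/L.
DO = C_s − D = 8.76 − 5.464 = 3.296 mg/L.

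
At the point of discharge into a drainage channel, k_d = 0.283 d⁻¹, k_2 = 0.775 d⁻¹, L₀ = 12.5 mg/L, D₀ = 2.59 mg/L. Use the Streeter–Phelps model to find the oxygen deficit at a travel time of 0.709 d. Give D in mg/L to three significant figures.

k_d L₀/(k_2−k_d) = 0.283×12.5/(0.775−0.283) = 3.537/0.4920 = 7.190 mg/L.
e^(−k_d t) = e^(−0.283×0.7090) = 0.8182; e^(−k_2 t) = e^(−0.775×0.7090) = 0.5773.
D = 7.190 × (0.8182 − 0.5773) + 2.59 × 0.5773 = 1.732 + 1.495 = 3.228 mg/L.

D ≈ 3.23 mg/L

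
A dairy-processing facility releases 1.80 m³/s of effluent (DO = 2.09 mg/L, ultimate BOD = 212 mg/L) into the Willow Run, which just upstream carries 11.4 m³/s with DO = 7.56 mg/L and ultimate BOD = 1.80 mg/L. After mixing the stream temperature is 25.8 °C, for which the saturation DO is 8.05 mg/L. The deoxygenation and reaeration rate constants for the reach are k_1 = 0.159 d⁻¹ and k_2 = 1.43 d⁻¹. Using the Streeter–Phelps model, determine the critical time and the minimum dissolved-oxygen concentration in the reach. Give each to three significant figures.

Mixed DO = (11.4×7.56 + 1.80×2.09)/(11.4+1.80) = 89.95/13.20 = 6.814 mg/L.
Mixed L₀ = (11.4×1.80 + 1.80×212)/(13.20) = 402.1/13.20 = 30.46 mg/L.
Initial deficit D₀ = C_s − DO₀ = 8.05 − 6.814 = 1.236 mg/L.
t_c = (1/1.271) ln[(1.43/0.159)(1 − 1.236×1.271/(0.159×30.46))] = 0.7868 × ln(6.077) = 1.420 d.
D_c = (0.159/1.43) × 30.46 × e^(−0.159×1.420) = 0.1112 × 30.46 × 0.7979 = 2.703 mg/L.
Minimum DO = 8.05 − 2.703 = 5.347 mg/L.

t_c ≈ 1.42 d; minimum DO ≈ 5.35 mg/L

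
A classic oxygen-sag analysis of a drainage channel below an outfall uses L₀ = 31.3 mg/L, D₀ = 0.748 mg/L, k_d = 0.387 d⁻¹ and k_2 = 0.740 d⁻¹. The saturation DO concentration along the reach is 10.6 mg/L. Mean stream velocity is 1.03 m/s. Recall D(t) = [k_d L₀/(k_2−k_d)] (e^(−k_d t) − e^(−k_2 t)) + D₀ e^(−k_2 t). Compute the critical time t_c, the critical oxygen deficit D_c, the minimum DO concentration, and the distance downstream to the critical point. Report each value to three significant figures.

With k_2/k_d = 1.912 and 1 − D₀(k_2−k_d)/(k_d L₀) = 0.9782,
t_c = ln(1.912 × 0.9782) / (0.740 − 0.387) = ln(1.870) / 0.3530 = 0.6262/0.3530 = 1.774 d.
L(t_c) = L₀ e^(−k_d t_c) = 31.3 × 0.5033 = 15.75 mg/L, and at the critical point k_2 D_c = k_d L, so D_c = (0.387/0.740) × 15.75 = 8.239 mg/L.
Minimum DO = C_s − D_c = 10.6 − 8.239 = 2.361 mg/L.
x_c = v t_c = 1.03 m/s × 1.774 d × 86400 s/d = 157900 m ≈ 158 km.

t_c ≈ 1.77 d; D_c ≈ 8.24 mg/L; min DO ≈ 2.36 mg/L; x_c ≈ 158 km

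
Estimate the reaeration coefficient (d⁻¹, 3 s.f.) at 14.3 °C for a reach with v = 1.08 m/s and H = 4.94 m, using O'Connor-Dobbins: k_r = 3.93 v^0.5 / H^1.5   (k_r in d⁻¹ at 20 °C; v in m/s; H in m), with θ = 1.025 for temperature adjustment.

k_r(20) = 3.93 × 1.08^0.5 / 4.94^1.5 = 3.93 × 1.039 / 10.98 = 0.3720 d⁻¹.
k_r(14.3) = 0.3720 × 1.025^(14.3−20) = 0.3720 × 0.8687 = 0.3231 d⁻¹.

k_r ≈ 0.323 d⁻¹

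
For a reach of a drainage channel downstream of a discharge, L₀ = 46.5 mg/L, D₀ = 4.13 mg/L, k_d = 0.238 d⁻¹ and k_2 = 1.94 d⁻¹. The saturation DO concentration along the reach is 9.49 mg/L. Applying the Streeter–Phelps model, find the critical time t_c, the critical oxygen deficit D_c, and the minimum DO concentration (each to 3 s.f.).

At the critical point dD/dt = 0, so k_d L₀ e^(−k_d t) = k_2 D. Substituting D(t) from the Streeter–Phelps equation and solving for t gives
t_c = ln[(k_2/k_d)(1 − D₀(k_2−k_d)/(k_d L₀))] / (k_2−k_d).
Here k_2−k_d = 1.702 d⁻¹ and 1 − D₀(k_2−k_d)/(k_d L₀) = 1 − 4.13×1.702/(0.238×46.5) = 0.3648, so
t_c = ln(8.151 × 0.3648) / 1.702 = 1.090 / 1.702 = 0.6404 d.
L(t_c) = L₀ e^(−k_d t_c) = 46.5 × 0.8586 = 39.93 mg/L, and at the critical point k_2 D_c = k_d L, so D_c = (0.238/1.94) × 39.93 = 4.898 mg/L.
Minimum DO = C_s − D_c = 9.49 − 4.898 = 4.592 mg/L.

t_c ≈ 0.640 d; D_c ≈ 4.90 mg/L; min DO ≈ 4.59 mg/L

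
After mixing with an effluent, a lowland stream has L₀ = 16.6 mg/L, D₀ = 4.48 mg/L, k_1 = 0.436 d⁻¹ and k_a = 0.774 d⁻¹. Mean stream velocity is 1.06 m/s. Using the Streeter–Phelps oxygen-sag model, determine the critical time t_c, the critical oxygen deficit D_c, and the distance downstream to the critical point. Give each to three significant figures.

t_c ≈ 1.00 d; D_c ≈ 6.04 mg/L; x_c ≈ 91.9 km

At the critical point dD/dt = 0, so k_1 L₀ e^(−k_1 t) = k_a D. Substituting D(t) from the Streeter–Phelps equation and solving for t gives
t_c = ln[(k_a/k_1)(1 − D₀(k_a−k_1)/(k_1 L₀))] / (k_a−k_1).
Here k_a−k_1 = 0.3380 d⁻¹ and 1 − D₀(k_a−k_1)/(k_1 L₀) = 1 − 4.48×0.3380/(0.436×16.6) = 0.7908, so
t_c = ln(1.775 × 0.7908) / 0.3380 = 0.3392 / 0.3380 = 1.004 d.
L(t_c) = L₀ e^(−k_1 t_c) = 16.6 × 0.6456 = 10.72 mg/L, and at the critical point k_a D_c = k_1 L, so D_c = (0.436/0.774) × 10.72 = 6.037 mg/L.
x_c = v t_c = 1.06 m/s × 1.004 d × 86400 s/d = 91910 m ≈ 91.9 km.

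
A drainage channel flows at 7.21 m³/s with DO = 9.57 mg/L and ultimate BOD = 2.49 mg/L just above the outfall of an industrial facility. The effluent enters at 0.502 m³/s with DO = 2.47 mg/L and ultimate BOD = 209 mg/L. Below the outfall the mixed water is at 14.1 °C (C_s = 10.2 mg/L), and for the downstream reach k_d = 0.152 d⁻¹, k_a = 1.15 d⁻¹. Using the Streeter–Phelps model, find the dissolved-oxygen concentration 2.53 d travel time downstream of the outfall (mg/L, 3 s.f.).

DO ≈ 8.62 mg/L

Mixed DO = (7.21×9.57 + 0.502×2.47)/(7.21+0.502) = 70.24/7.712 = 9.108 mg/L.
Mixed L₀ = (7.21×2.49 + 0.502×209)/(7.712) = 122.9/7.712 = 15.93 mg/L.
Initial deficit D₀ = C_s − DO₀ = 10.2 − 9.108 = 1.092 mg/L.
D(2.53) = [0.152×15.93/(1.15−0.152)](e^(−0.152×2.53) − e^(−1.15×2.53)) + 1.092 e^(−1.15×2.53)
= 2.427 × (0.6808 − 0.05450) + 1.092 × 0.05450 = 1.579 mg/L.
DO = 10.2 − 1.579 = 8.621 mg/L.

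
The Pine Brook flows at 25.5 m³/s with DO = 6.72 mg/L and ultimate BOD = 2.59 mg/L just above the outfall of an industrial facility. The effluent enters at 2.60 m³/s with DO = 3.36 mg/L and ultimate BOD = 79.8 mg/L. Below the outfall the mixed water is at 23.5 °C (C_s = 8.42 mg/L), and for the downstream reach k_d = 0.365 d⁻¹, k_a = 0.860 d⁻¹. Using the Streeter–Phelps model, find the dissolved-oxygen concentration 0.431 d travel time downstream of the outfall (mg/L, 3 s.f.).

Mixed DO = (25.5×6.72 + 2.60×3.36)/(25.5+2.60) = 180.1/28.10 = 6.409 mg/L.
Mixed L₀ = (25.5×2.59 + 2.60×79.8)/(28.10) = 273.5/28.10 = 9.734 mg/L.
Initial deficit D₀ = C_s − DO₀ = 8.42 − 6.409 = 2.011 mg/L.
D(0.431) = [0.365×9.734/(0.860−0.365)](e^(−0.365×0.431) − e^(−0.860×0.431)) + 2.011 e^(−0.860×0.431)
= 7.178 × (0.8544 − 0.6903) + 2.011 × 0.6903 = 2.566 mg/L.
DO = 8.42 − 2.566 = 5.854 mg/L.

DO ≈ 5.85 mg/L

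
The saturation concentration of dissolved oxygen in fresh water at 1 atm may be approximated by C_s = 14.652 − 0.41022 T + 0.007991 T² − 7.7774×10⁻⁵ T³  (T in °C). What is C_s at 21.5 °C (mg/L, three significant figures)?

C_s ≈ 8.75 mg/L

C_s = 14.652 − 0.41022×21.5 + 0.007991×21.5² − 7.7774×10⁻⁵×21.5³ = 8.753 mg/L.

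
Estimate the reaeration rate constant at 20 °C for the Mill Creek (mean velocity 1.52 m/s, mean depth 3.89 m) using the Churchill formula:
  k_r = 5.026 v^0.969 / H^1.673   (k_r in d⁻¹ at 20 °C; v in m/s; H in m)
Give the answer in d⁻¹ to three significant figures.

k_r ≈ 0.777 d⁻¹

k_r = 5.026 × 1.52^0.969 / 3.89^1.673 = 5.026 × 1.500 / 9.705 = 0.7770 d⁻¹.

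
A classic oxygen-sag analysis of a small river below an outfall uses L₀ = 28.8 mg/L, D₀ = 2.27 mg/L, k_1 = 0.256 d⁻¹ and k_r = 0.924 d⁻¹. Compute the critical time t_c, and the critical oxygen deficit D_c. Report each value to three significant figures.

At the critical point dD/dt = 0, so k_1 L₀ e^(−k_1 t) = k_r D. Substituting D(t) from the Streeter–Phelps equation and solving for t gives
t_c = ln[(k_r/k_1)(1 − D₀(k_r−k_1)/(k_1 L₀))] / (k_r−k_1).
Here k_r−k_1 = 0.6680 d⁻¹ and 1 − D₀(k_r−k_1)/(k_1 L₀) = 1 − 2.27×0.6680/(0.256×28.8) = 0.7943, so
t_c = ln(3.609 × 0.7943) / 0.6680 = 1.053 / 0.6680 = 1.577 d.
D_c = (k_1/k_r) L₀ e^(−k_1 t_c) = (0.256/0.924) × 28.8 × e^(−0.256×1.577) = 0.2771 × 28.8 × 0.6679 = 5.329 mg/L.

t_c ≈ 1.58 d; D_c ≈ 5.33 mg/L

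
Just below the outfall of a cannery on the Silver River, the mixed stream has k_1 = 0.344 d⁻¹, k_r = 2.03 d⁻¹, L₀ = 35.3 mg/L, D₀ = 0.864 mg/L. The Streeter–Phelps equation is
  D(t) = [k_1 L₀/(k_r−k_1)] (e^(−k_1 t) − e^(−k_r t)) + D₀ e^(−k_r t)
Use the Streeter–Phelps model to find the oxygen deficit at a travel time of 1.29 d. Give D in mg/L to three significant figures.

D ≈ 4.16 mg/L

k_1 L₀/(k_r−k_1) = 0.344×35.3/(2.03−0.344) = 12.14/1.686 = 7.202 mg/L.
e^(−k_1 t) = e^(−0.344×1.290) = 0.6416; e^(−k_r t) = e^(−2.03×1.290) = 0.07290.
D = 7.202 × (0.6416 − 0.07290) + 0.864 × 0.07290 = 4.096 + 0.06298 = 4.159 mg/L.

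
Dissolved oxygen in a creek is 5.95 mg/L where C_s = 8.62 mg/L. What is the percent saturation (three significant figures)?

% saturation = C/C_s × 100 = 5.95/8.62 × 100 = 69.0 %.

69.0 % saturation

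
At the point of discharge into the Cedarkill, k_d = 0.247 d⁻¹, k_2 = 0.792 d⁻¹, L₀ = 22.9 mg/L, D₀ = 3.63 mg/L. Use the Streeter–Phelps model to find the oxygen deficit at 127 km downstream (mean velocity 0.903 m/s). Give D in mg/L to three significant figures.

Travel time t = x/v = 127 km / (0.903 m/s) = 127000 m / 0.903 m/s = 140600 s = 1.628 d.
k_d L₀/(k_2−k_d) = 0.247×22.9/(0.792−0.247) = 5.656/0.5450 = 10.38 mg/L.
e^(−k_d t) = e^(−0.247×1.628) = 0.6689; e^(−k_2 t) = e^(−0.792×1.628) = 0.2755.
D = 10.38 × (0.6689 − 0.2755) + 3.63 × 0.2755 = 4.083 + 1.000 = 5.083 mg/L.

D ≈ 5.08 mg/L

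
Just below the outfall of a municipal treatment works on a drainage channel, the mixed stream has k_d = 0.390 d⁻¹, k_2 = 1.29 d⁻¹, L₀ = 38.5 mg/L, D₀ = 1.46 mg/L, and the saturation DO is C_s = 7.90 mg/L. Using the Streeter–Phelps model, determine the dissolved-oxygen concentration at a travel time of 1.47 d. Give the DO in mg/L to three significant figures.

DO ≈ 0.782 mg/L

k_d L₀/(k_2−k_d) = 0.390×38.5/(1.29−0.390) = 15.02/0.9000 = 16.68 mg/L.
e^(−k_d t) = e^(−0.390×1.470) = 0.5637; e^(−k_2 t) = e^(−1.29×1.470) = 0.1501.
D = 16.68 × (0.5637 − 0.1501) + 1.46 × 0.1501 = 6.899 + 0.2192 = 7.118 mg/L.
DO = C_s − D = 7.90 − 7.118 = 0.7816 mg/L.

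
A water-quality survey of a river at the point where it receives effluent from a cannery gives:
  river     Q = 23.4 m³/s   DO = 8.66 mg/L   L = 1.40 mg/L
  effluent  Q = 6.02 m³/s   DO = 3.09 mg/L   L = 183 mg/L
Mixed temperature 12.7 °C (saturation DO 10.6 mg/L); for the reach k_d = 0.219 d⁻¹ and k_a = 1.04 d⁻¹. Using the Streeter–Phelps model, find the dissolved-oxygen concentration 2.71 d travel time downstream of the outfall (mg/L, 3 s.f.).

Mixed DO = (23.4×8.66 + 6.02×3.09)/(23.4+6.02) = 221.2/29.42 = 7.520 mg/L.
Mixed L₀ = (23.4×1.40 + 6.02×183)/(29.42) = 1134/29.42 = 38.56 mg/L.
Initial deficit D₀ = C_s − DO₀ = 10.6 − 7.520 = 3.080 mg/L.
D(2.71) = [0.219×38.56/(1.04−0.219)](e^(−0.219×2.71) − e^(−1.04×2.71)) + 3.080 e^(−1.04×2.71)
= 10.29 × (0.5524 − 0.05970) + 3.080 × 0.05970 = 5.252 mg/L.
DO = 10.6 − 5.252 = 5.348 mg/L.

DO ≈ 5.35 mg/L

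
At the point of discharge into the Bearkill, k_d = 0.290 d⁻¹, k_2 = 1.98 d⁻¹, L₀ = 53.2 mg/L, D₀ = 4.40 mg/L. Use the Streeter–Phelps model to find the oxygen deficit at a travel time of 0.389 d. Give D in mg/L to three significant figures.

k_d L₀/(k_2−k_d) = 0.290×53.2/(1.98−0.290) = 15.43/1.690 = 9.129 mg/L.
e^(−k_d t) = e^(−0.290×0.3890) = 0.8933; e^(−k_2 t) = e^(−1.98×0.3890) = 0.4629.
D = 9.129 × (0.8933 − 0.4629) + 4.40 × 0.4629 = 3.929 + 2.037 = 5.966 mg/L.

D ≈ 5.97 mg/L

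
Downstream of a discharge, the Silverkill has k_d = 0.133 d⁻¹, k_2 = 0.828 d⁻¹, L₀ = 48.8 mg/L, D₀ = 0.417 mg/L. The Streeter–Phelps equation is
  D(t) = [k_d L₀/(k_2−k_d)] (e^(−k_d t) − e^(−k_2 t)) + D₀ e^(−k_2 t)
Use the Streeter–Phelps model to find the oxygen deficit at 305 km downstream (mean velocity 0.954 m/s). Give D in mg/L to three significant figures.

Travel time t = x/v = 305 km / (0.954 m/s) = 305000 m / 0.954 m/s = 319700 s = 3.700 d.
k_d L₀/(k_2−k_d) = 0.133×48.8/(0.828−0.133) = 6.490/0.6950 = 9.339 mg/L.
e^(−k_d t) = e^(−0.133×3.700) = 0.6113; e^(−k_2 t) = e^(−0.828×3.700) = 0.04671.
D = 9.339 × (0.6113 − 0.04671) + 0.417 × 0.04671 = 5.273 + 0.01948 = 5.292 mg/L.

D ≈ 5.29 mg/L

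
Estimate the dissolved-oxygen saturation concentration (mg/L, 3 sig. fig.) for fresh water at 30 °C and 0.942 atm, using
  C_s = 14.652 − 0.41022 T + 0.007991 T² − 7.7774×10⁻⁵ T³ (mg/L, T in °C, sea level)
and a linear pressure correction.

C_s ≈ 7.01 mg/L

At sea level: C_s = 14.652 − 0.41022×30 + 0.007991×30² − 7.7774×10⁻⁵×30³ = 7.437 mg/L.
Pressure correction: C_s' = 7.437 × 0.942 = 7.006 mg/L.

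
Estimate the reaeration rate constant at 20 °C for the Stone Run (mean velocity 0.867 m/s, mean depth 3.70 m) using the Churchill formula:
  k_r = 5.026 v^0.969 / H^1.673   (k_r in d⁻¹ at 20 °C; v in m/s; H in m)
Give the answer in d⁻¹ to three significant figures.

k_r ≈ 0.490 d⁻¹

k_r = 5.026 × 0.867^0.969 / 3.70^1.673 = 5.026 × 0.8708 / 8.925 = 0.4904 d⁻¹.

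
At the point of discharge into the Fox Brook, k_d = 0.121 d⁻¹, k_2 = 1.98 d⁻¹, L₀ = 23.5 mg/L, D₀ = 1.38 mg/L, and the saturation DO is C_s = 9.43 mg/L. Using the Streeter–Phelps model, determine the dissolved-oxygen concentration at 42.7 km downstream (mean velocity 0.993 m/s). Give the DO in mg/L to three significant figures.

Travel time t = x/v = 42.7 km / (0.993 m/s) = 42700 m / 0.993 m/s = 43000 s = 0.4977 d.
k_d L₀/(k_2−k_d) = 0.121×23.5/(1.98−0.121) = 2.843/1.859 = 1.530 mg/L.
e^(−k_d t) = e^(−0.121×0.4977) = 0.9416; e^(−k_2 t) = e^(−1.98×0.4977) = 0.3733.
D = 1.530 × (0.9416 − 0.3733) + 1.38 × 0.3733 = 0.8692 + 0.5151 = 1.384 mg/L.
DO = C_s − D = 9.43 − 1.384 = 8.046 mg/L.

DO ≈ 8.05 mg/L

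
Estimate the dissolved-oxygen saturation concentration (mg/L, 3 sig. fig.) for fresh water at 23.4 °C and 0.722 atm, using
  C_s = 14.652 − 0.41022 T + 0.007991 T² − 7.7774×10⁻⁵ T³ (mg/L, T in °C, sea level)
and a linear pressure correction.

C_s ≈ 6.09 mg/L

At sea level: C_s = 14.652 − 0.41022×23.4 + 0.007991×23.4² − 7.7774×10⁻⁵×23.4³ = 8.432 mg/L.
Pressure correction: C_s' = 8.432 × 0.722 = 6.088 mg/L.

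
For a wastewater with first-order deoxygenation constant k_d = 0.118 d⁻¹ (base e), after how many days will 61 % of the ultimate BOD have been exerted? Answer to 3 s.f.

y/L₀ = 1 − e^(−k_d t) = 0.61 ⇒ e^(−k_d t) = 0.390
t = −ln(0.390) / 0.118 = 0.9416 / 0.118 = 7.980 d.

t ≈ 7.98 d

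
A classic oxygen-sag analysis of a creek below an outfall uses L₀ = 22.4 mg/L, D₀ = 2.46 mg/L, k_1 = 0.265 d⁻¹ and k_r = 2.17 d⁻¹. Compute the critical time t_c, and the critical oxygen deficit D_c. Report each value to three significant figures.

At the critical point dD/dt = 0, so k_1 L₀ e^(−k_1 t) = k_r D. Substituting D(t) from the Streeter–Phelps equation and solving for t gives
t_c = ln[(k_r/k_1)(1 − D₀(k_r−k_1)/(k_1 L₀))] / (k_r−k_1).
Here k_r−k_1 = 1.905 d⁻¹ and 1 − D₀(k_r−k_1)/(k_1 L₀) = 1 − 2.46×1.905/(0.265×22.4) = 0.2105, so
t_c = ln(8.189 × 0.2105) / 1.905 = 0.5446 / 1.905 = 0.2859 d.
L(t_c) = L₀ e^(−k_1 t_c) = 22.4 × 0.9270 = 20.77 mg/L, and at the critical point k_r D_c = k_1 L, so D_c = (0.265/2.17) × 20.77 = 2.536 mg/L.

t_c ≈ 0.286 d; D_c ≈ 2.54 mg/L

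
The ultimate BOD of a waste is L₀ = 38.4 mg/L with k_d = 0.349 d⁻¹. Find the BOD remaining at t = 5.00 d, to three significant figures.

L_t = L₀ e^(−k_d t) = 38.4 × e^(−0.349×5.00) = 38.4 × 0.1746 = 6.706 mg/L.

L ≈ 6.71 mg/L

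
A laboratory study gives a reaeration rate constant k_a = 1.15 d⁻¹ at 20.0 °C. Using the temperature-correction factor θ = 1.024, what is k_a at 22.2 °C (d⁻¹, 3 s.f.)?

k_a(T₂) = k_a(T₁) · θ^(T₂−T₁) = 1.15 × 1.024^(22.2−20.0)
= 1.15 × 1.024^2.20 = 1.15 × 1.054 = 1.212 d⁻¹.

k_a ≈ 1.21 d⁻¹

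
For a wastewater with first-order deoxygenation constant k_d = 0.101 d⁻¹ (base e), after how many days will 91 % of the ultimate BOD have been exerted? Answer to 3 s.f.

y/L₀ = 1 − e^(−k_d t) = 0.91 ⇒ e^(−k_d t) = 0.0900
t = −ln(0.0900) / 0.101 = 2.408 / 0.101 = 23.84 d.

t ≈ 23.8 d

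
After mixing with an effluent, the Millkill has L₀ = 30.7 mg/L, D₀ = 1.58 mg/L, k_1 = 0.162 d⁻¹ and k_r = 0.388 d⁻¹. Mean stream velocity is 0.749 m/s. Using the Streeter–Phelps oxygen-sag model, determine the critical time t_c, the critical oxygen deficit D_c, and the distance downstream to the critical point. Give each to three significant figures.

At the critical point dD/dt = 0, so k_1 L₀ e^(−k_1 t) = k_r D. Substituting D(t) from the Streeter–Phelps equation and solving for t gives
t_c = ln[(k_r/k_1)(1 − D₀(k_r−k_1)/(k_1 L₀))] / (k_r−k_1).
Here k_r−k_1 = 0.2260 d⁻¹ and 1 − D₀(k_r−k_1)/(k_1 L₀) = 1 − 1.58×0.2260/(0.162×30.7) = 0.9282, so
t_c = ln(2.395 × 0.9282) / 0.2260 = 0.7989 / 0.2260 = 3.535 d.
D_c = (k_1/k_r) L₀ e^(−k_1 t_c) = (0.162/0.388) × 30.7 × e^(−0.162×3.535) = 0.4175 × 30.7 × 0.5640 = 7.230 mg/L.
x_c = v t_c = 0.749 m/s × 3.535 d × 86400 s/d = 228800 m ≈ 229 km.

t_c ≈ 3.53 d; D_c ≈ 7.23 mg/L; x_c ≈ 229 km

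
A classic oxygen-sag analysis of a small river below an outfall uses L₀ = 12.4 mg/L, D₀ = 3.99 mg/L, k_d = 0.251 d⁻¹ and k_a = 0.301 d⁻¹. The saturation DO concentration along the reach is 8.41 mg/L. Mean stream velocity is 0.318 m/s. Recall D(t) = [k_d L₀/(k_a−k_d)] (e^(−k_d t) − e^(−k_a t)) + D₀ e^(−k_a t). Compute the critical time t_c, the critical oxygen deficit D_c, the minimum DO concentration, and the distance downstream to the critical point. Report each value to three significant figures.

t_c ≈ 2.31 d; D_c ≈ 5.79 mg/L; min DO ≈ 2.62 mg/L; x_c ≈ 63.4 km

With k_a/k_d = 1.199 and 1 − D₀(k_a−k_d)/(k_d L₀) = 0.9359,
t_c = ln(1.199 × 0.9359) / (0.301 − 0.251) = ln(1.122) / 0.05000 = 0.1154/0.05000 = 2.308 d.
L(t_c) = L₀ e^(−k_d t_c) = 12.4 × 0.5603 = 6.947 mg/L, and at the critical point k_a D_c = k_d L, so D_c = (0.251/0.301) × 6.947 = 5.793 mg/L.
Minimum DO = C_s − D_c = 8.41 − 5.793 = 2.617 mg/L.
x_c = v t_c = 0.318 m/s × 2.308 d × 86400 s/d = 63420 m ≈ 63.4 km.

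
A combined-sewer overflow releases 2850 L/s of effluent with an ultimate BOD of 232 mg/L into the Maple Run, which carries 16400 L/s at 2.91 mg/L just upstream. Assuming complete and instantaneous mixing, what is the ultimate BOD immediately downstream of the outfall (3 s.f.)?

Flow-weighted mixing: C = (Q_r C_r + Q_w C_w)/(Q_r + Q_w)
= (16400×2.91 + 2850×232)/(16400 + 2850) = 708900/19250 = 36.83 mg/L.

36.8 mg/L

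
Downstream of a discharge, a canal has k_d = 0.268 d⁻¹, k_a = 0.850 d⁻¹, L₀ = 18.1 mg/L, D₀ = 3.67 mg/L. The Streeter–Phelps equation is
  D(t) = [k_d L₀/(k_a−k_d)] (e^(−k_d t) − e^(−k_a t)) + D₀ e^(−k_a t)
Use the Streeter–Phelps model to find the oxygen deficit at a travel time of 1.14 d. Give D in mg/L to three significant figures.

D ≈ 4.37 mg/L

k_d L₀/(k_a−k_d) = 0.268×18.1/(0.850−0.268) = 4.851/0.5820 = 8.335 mg/L.
e^(−k_d t) = e^(−0.268×1.140) = 0.7367; e^(−k_a t) = e^(−0.850×1.140) = 0.3795.
D = 8.335 × (0.7367 − 0.3795) + 3.67 × 0.3795 = 2.978 + 1.393 = 4.370 mg/L.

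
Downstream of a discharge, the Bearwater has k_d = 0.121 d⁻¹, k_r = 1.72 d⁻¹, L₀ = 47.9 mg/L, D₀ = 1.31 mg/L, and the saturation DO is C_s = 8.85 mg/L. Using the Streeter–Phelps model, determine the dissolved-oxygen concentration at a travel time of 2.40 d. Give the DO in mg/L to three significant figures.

k_d L₀/(k_r−k_d) = 0.121×47.9/(1.72−0.121) = 5.796/1.599 = 3.625 mg/L.
e^(−k_d t) = e^(−0.121×2.400) = 0.7480; e^(−k_r t) = e^(−1.72×2.400) = 0.01612.
D = 3.625 × (0.7480 − 0.01612) + 1.31 × 0.01612 = 2.653 + 0.02111 = 2.674 mg/L.
DO = C_s − D = 8.85 − 2.674 = 6.176 mg/L.

DO ≈ 6.18 mg/L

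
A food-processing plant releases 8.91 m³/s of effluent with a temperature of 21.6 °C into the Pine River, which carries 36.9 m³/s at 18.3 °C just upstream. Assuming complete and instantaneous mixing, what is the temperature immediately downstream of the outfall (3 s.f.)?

Flow-weighted mixing: C = (Q_r C_r + Q_w C_w)/(Q_r + Q_w)
= (36.9×18.3 + 8.91×21.6)/(36.9 + 8.91) = 867.7/45.81 = 18.94 °C.

18.9 °C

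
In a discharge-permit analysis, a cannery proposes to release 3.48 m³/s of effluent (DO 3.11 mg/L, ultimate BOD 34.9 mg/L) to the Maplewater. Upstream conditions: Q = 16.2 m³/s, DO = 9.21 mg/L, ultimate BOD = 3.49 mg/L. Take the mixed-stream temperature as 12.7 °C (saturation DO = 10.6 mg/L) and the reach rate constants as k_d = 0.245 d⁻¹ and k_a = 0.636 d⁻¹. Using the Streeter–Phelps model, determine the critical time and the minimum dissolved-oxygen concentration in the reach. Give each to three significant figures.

Mixed DO = (16.2×9.21 + 3.48×3.11)/(16.2+3.48) = 160.0/19.68 = 8.131 mg/L.
Mixed L₀ = (16.2×3.49 + 3.48×34.9)/(19.68) = 178.0/19.68 = 9.044 mg/L.
Initial deficit D₀ = C_s − DO₀ = 10.6 − 8.131 = 2.469 mg/L.
t_c = (1/0.3910) ln[(0.636/0.245)(1 − 2.469×0.3910/(0.245×9.044))] = 2.558 × ln(1.465) = 0.9768 d.
D_c = (0.245/0.636) × 9.044 × e^(−0.245×0.9768) = 0.3852 × 9.044 × 0.7872 = 2.743 mg/L.
Minimum DO = 10.6 − 2.743 = 7.857 mg/L.

t_c ≈ 0.977 d; minimum DO ≈ 7.86 mg/L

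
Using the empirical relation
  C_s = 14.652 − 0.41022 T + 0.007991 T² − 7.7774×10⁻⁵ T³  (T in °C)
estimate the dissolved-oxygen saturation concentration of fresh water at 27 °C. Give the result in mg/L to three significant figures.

C_s = 14.652 − 0.41022×27 + 0.007991×27² − 7.7774×10⁻⁵×27³ = 7.871 mg/L.

C_s ≈ 7.87 mg/L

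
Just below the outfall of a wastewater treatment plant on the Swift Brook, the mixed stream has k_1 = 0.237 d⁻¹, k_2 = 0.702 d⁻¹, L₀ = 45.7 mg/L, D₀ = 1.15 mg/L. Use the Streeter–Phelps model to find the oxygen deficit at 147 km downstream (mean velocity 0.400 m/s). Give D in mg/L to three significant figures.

Travel time t = x/v = 147 km / (0.400 m/s) = 147000 m / 0.400 m/s = 367500 s = 4.253 d.
k_1 L₀/(k_2−k_1) = 0.237×45.7/(0.702−0.237) = 10.83/0.4650 = 23.29 mg/L.
e^(−k_1 t) = e^(−0.237×4.253) = 0.3649; e^(−k_2 t) = e^(−0.702×4.253) = 0.05049.
D = 23.29 × (0.3649 − 0.05049) + 1.15 × 0.05049 = 7.324 + 0.05807 = 7.382 mg/L.

D ≈ 7.38 mg/L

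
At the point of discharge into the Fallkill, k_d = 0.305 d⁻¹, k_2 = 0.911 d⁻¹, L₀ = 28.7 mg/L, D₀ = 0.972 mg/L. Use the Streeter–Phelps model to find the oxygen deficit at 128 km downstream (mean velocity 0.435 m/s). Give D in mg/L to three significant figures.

Travel time t = x/v = 128 km / (0.435 m/s) = 128000 m / 0.435 m/s = 294300 s = 3.406 d.
k_d L₀/(k_2−k_d) = 0.305×28.7/(0.911−0.305) = 8.753/0.6060 = 14.44 mg/L.
e^(−k_d t) = e^(−0.305×3.406) = 0.3539; e^(−k_2 t) = e^(−0.911×3.406) = 0.04493.
D = 14.44 × (0.3539 − 0.04493) + 0.972 × 0.04493 = 4.463 + 0.04367 = 4.507 mg/L.

D ≈ 4.51 mg/L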